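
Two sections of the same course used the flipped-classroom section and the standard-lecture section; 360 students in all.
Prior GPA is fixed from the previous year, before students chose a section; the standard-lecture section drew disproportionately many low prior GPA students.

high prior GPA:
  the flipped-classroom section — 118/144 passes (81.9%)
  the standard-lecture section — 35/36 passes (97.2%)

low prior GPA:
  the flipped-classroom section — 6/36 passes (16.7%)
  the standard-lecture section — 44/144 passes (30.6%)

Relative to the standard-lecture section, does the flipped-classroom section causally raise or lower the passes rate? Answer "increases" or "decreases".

Prior GPA band is set before the teaching method has any effect — it is not caused by the teaching method — and it independently drives the outcome. That makes it a confounder, so the causal comparison is within prior GPA band levels.
Within each level — high prior GPA: 81.9% vs 97.2%; low prior GPA: 16.7% vs 30.6% — the standard-lecture section is higher every time.

decreases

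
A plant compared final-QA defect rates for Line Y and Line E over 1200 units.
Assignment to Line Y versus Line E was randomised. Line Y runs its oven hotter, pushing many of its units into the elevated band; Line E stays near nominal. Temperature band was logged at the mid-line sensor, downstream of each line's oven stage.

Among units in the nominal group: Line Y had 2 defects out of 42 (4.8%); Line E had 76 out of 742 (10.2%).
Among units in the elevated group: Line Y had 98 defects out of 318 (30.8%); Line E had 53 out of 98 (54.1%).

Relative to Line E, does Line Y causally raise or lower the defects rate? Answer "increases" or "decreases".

In-process temperature band lies on the pathway line → in-process temperature band → outcome, so adjusting for it blocks the indirect effect. For the total causal effect of line, use the unadjusted pooled rates.
Pooled: Line Y 27.8% vs Line E 15.4%; Line E is lower overall.

increases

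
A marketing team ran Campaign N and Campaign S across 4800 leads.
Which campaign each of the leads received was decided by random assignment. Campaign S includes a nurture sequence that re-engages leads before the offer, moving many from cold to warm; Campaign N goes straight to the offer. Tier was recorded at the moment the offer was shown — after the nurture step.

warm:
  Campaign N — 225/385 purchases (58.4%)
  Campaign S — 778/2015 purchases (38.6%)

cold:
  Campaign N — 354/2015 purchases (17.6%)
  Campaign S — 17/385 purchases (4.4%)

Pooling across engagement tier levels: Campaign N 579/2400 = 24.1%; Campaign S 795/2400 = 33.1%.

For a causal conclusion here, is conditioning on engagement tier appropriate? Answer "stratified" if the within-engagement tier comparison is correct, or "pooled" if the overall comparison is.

pooled

The engagement tier-specific comparison favours Campaign N throughout, but the pooled figures favour Campaign S. The question is whether to condition on engagement tier.
Engagement tier lies on the pathway campaign → engagement tier → outcome, so adjusting for it blocks the indirect effect. For the total causal effect of campaign, use the unadjusted pooled rates.
Pooled: Campaign N 24.1% vs Campaign S 33.1%; Campaign S is higher overall.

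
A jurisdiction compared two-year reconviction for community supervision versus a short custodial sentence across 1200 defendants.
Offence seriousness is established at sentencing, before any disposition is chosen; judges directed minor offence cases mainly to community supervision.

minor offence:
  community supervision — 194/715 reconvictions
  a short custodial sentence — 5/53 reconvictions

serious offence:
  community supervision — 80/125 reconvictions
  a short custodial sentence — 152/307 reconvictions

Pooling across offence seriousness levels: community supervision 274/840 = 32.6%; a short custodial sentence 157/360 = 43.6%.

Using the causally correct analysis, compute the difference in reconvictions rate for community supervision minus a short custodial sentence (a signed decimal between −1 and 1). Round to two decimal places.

+0.17

Here offence seriousness is a common cause — it drives both which disposition a case falls under and the outcome. The crude comparison mixes populations; the stratum-specific rates are the causally relevant ones.
Adjusting over the population distribution of offence seriousness: 0.640·(0.271−0.094) + 0.360·(0.640−0.495) = +0.165.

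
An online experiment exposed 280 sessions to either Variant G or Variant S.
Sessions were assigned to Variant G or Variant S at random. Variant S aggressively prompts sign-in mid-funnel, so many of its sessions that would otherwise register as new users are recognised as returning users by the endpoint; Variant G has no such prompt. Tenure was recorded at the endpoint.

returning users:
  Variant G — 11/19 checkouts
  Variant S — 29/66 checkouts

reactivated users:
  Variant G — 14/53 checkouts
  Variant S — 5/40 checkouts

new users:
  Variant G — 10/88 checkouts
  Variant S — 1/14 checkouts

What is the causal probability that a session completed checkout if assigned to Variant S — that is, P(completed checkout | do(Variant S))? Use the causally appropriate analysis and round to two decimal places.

Stratifying would compare variants among sessions the variants themselves sorted into user tenure groups — a form of selection on an intermediate. The unconditioned pooled rates give the total causal effect.
So P(outcome | do(Variant S)) is just the pooled rate for Variant S: 35/120 = 0.292.

0.29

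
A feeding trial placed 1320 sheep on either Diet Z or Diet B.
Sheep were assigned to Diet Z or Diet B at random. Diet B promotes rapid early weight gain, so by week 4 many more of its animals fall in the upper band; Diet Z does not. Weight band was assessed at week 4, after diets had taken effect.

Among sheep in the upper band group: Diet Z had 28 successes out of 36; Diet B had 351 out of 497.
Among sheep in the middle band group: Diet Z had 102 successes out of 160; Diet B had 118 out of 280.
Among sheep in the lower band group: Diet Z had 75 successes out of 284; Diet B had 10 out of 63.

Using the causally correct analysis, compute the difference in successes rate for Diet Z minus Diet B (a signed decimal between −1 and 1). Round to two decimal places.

The distribution of week-4 weight band is itself part of what the diet does — it is an intermediate outcome. Holding it fixed would remove that part of the effect; the total effect is the pooled difference.
The causal difference is the pooled difference: 0.427 − 0.570 = -0.143.

-0.14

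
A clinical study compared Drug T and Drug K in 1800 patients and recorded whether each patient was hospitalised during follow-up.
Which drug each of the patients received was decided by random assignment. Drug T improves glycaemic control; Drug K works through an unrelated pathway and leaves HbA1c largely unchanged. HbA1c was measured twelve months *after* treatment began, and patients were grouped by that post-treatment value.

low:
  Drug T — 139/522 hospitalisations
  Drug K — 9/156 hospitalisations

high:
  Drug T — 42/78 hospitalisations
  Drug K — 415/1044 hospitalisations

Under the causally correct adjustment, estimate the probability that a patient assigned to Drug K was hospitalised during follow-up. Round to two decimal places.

0.35

The distribution of HbA1c is itself part of what the drug does — it is an intermediate outcome. Holding it fixed would remove that part of the effect; the total effect is the pooled difference.
So P(outcome | do(Drug K)) is just the pooled rate for Drug K: 424/1200 = 0.353.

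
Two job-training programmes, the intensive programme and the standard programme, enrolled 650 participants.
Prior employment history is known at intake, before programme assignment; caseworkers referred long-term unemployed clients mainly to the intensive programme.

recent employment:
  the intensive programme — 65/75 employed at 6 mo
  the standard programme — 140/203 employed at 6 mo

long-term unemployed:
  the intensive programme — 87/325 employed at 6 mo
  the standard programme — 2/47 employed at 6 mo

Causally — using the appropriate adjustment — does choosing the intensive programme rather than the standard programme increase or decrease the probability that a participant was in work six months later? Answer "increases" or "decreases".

The prior employment history-specific comparison favours the intensive programme throughout, but the pooled figures favour the standard programme. The question is whether to condition on prior employment history.
Here prior employment history is a common cause — it drives both which programme a case falls under and the outcome. The crude comparison mixes populations; the stratum-specific rates are the causally relevant ones.
Within each level — recent employment: 86.7% vs 69.0%; long-term unemployed: 26.8% vs 4.3% — the intensive programme is higher every time.

increases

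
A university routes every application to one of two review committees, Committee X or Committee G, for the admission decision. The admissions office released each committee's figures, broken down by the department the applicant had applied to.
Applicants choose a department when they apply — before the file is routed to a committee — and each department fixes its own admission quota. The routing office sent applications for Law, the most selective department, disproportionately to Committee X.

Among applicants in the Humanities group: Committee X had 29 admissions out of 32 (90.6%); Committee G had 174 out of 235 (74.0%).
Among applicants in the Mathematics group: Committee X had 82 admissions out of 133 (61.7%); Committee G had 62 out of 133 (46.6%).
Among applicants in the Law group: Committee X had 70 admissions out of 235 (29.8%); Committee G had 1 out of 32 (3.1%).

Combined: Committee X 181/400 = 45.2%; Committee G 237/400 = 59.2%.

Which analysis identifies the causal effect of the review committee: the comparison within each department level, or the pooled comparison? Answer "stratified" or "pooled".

stratified

The imbalance in department arose from how applicants were allocated, not from anything the review committee did; and department independently affects the outcome. The pooled gap is confounded — condition on department.
Within each level — Humanities: 90.6% vs 74.0%; Mathematics: 61.7% vs 46.6%; Law: 29.8% vs 3.1% — Committee X is higher every time.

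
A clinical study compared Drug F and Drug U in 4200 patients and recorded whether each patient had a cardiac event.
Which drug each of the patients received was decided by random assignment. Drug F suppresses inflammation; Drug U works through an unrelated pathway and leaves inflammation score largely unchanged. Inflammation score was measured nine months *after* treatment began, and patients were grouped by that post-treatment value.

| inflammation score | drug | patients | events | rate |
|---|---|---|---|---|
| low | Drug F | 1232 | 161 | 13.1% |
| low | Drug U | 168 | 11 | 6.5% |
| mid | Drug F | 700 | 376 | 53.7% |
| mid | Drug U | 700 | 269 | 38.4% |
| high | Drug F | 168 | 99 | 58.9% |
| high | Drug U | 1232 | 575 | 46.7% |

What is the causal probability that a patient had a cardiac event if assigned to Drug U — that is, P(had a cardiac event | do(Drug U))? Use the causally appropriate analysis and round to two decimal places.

Within every inflammation score level Drug U has the lower rate, yet pooled Drug F does — Simpson's reversal.
Inflammation score is downstream of the drug. One should not condition on a consequence of treatment, so the overall rates are the right comparison.
So P(outcome | do(Drug U)) is just the pooled rate for Drug U: 855/2100 = 0.407.

0.41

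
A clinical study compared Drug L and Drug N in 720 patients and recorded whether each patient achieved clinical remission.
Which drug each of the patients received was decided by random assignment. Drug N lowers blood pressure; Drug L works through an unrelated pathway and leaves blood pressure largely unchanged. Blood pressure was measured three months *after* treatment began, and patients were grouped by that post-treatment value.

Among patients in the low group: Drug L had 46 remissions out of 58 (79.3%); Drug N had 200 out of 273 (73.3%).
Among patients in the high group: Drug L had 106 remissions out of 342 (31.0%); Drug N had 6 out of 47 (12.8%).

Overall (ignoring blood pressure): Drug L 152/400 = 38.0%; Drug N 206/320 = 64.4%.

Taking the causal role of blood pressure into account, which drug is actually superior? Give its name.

Drug N

Within every blood pressure level Drug L has the higher rate, yet pooled Drug N does — Simpson's reversal.
Stratifying would compare drugs among patients the drugs themselves sorted into blood pressure groups — a form of selection on an intermediate. The unconditioned pooled rates give the total causal effect.
Pooled: Drug L 38.0% vs Drug N 64.4%; Drug N is higher overall.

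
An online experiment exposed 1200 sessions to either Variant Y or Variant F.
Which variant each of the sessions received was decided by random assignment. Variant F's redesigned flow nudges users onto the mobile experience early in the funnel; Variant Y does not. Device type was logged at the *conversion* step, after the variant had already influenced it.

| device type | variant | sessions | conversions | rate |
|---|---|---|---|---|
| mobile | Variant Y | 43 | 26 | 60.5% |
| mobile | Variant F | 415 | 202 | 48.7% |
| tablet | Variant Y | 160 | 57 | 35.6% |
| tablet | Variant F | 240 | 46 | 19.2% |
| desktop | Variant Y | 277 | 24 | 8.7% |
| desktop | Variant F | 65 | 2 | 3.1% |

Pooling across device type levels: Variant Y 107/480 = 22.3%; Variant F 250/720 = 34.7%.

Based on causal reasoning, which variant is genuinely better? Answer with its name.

The stratified and pooled comparisons disagree (Variant Y wins within each device type; Variant F wins overall), so the answer turns on the causal role of device type.
Device type is recorded after the variant and is itself shifted by it — it sits on the causal path from variant to outcome. Conditioning on a mediator would strip out part of the effect we want; the pooled comparison gives the total causal effect.
Pooled: Variant Y 22.3% vs Variant F 34.7%; Variant F is higher overall.

Variant F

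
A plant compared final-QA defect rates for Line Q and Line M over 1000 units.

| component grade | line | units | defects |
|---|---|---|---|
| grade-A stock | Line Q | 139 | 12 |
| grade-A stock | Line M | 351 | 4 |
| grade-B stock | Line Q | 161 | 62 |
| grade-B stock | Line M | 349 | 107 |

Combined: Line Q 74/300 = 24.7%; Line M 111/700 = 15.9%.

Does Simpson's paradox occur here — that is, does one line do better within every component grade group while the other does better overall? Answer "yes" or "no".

no

Within each component grade level (grade-A stock 8.6% vs 1.1%; grade-B stock 38.5% vs 30.7%), Line M has the lower rate every time. Pooled: 24.7% vs 15.9% — Line M has the lower rate overall. They agree.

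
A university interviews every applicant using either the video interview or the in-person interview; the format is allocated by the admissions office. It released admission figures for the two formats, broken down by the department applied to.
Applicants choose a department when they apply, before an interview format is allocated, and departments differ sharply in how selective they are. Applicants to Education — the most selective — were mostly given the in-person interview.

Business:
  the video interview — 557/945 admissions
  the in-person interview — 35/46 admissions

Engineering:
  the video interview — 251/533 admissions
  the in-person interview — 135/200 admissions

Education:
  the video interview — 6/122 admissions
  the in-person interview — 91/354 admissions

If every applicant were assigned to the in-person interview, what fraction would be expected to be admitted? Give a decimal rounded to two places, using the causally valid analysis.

0.62

The imbalance in department arose from how applicants were allocated, not from anything the interview format did; and department independently affects the outcome. The pooled gap is confounded — condition on department.
Standardising the in-person interview to the population department mix: 0.450·35/46 + 0.333·135/200 + 0.216·91/354 = 0.623.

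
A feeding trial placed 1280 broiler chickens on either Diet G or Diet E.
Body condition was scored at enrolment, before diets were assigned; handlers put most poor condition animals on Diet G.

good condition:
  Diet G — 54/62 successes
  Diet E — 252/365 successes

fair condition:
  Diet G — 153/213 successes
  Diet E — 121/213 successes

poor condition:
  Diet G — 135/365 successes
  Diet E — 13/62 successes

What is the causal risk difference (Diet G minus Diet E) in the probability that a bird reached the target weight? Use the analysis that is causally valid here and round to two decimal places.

+0.16

Within every starting body condition level Diet G has the higher rate, yet pooled Diet E does — Simpson's reversal.
Here starting body condition is a common cause — it drives both which diet a case falls under and the outcome. The crude comparison mixes populations; the stratum-specific rates are the causally relevant ones.
Adjusting over the population distribution of starting body condition: 0.334·(0.871−0.690) + 0.333·(0.718−0.568) + 0.334·(0.370−0.210) = +0.164.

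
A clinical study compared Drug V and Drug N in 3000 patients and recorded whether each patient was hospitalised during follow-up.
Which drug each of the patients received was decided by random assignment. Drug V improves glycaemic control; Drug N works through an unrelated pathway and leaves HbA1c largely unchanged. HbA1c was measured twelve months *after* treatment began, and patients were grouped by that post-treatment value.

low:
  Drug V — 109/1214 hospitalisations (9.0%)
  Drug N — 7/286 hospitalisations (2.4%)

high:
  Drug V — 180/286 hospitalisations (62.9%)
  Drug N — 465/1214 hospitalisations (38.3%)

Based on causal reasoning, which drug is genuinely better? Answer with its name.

The stratified and pooled comparisons disagree (Drug N wins within each HbA1c; Drug V wins overall), so the answer turns on the causal role of HbA1c.
HbA1c is recorded after the drug and is itself shifted by it — it sits on the causal path from drug to outcome. Conditioning on a mediator would strip out part of the effect we want; the pooled comparison gives the total causal effect.
Pooled: Drug V 19.3% vs Drug N 31.5%; Drug V is lower overall.

Drug V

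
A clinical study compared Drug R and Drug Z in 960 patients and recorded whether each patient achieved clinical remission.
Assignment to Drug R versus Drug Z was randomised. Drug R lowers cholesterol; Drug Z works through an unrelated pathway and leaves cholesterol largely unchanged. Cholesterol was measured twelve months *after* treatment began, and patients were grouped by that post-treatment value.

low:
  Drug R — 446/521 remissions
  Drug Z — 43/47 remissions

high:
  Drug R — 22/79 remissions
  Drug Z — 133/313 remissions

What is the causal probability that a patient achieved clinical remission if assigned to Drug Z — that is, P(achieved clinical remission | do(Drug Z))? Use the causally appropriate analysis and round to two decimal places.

The cholesterol-specific comparison favours Drug Z throughout, but the pooled figures favour Drug R. The question is whether to condition on cholesterol.
Cholesterol is recorded after the drug and is itself shifted by it — it sits on the causal path from drug to outcome. Conditioning on a mediator would strip out part of the effect we want; the pooled comparison gives the total causal effect.
So P(outcome | do(Drug Z)) is just the pooled rate for Drug Z: 176/360 = 0.489.

0.49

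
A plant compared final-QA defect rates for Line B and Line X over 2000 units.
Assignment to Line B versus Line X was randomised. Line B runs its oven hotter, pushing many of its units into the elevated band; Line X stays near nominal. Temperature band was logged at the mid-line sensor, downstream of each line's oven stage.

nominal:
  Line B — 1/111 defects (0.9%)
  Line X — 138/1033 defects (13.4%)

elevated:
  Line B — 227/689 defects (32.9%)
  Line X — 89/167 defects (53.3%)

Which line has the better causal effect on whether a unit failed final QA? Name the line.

Line X

In-process temperature band is downstream of the line. One should not condition on a consequence of treatment, so the overall rates are the right comparison.
Pooled: Line B 28.5% vs Line X 18.9%; Line X is lower overall.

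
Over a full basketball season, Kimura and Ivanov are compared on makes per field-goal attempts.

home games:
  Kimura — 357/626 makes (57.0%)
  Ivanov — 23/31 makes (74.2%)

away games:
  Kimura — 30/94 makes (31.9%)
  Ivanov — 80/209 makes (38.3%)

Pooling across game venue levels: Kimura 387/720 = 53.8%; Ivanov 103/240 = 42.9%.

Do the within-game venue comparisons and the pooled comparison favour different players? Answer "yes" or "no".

yes

Within each game venue level (home games 57.0% vs 74.2%; away games 31.9% vs 38.3%), Ivanov has the higher rate every time. Pooled: 53.8% vs 42.9% — Kimura has the higher rate overall. The two comparisons disagree.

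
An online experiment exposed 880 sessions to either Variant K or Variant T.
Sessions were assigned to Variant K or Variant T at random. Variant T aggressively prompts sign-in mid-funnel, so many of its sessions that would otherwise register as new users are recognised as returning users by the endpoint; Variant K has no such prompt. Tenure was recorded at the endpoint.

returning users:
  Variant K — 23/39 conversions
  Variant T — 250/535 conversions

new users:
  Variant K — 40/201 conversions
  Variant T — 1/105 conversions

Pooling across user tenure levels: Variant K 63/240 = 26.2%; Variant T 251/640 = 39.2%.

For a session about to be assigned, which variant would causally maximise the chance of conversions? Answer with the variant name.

Variant T

Because the variant influences user tenure, user tenure is a post-treatment mediator, not a confounder. Stratifying on it would bias the estimate; the causal effect is the crude pooled difference.
Pooled: Variant K 26.2% vs Variant T 39.2%; Variant T is higher overall.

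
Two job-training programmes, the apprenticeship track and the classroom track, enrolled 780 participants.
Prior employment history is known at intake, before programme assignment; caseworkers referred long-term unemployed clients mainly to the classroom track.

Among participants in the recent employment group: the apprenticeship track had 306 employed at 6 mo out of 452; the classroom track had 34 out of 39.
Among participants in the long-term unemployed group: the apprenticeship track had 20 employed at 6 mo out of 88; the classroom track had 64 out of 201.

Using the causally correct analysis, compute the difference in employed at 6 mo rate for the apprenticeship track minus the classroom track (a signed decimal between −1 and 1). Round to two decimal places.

-0.16

Nothing the programme does changes prior employment history; the imbalance is an allocation artefact. With prior employment history also predicting the outcome, the pooled figure is confounded, and the within-stratum comparison is the causal one.
Adjusting over the population distribution of prior employment history: 0.629·(0.677−0.872) + 0.371·(0.227−0.318) = -0.156.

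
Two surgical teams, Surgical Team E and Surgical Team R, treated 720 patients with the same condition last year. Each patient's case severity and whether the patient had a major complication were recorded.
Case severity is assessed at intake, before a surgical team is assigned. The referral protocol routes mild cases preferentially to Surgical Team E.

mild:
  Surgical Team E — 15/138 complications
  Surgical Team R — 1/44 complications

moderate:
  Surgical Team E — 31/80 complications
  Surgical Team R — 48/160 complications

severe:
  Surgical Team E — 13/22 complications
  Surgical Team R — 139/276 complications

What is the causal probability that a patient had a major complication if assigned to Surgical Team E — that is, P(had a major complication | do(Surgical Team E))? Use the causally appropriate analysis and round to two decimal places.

The imbalance in case severity arose from how patients were allocated, not from anything the surgical team did; and case severity independently affects the outcome. The pooled gap is confounded — condition on case severity.
Standardising Surgical Team E to the population case severity mix: 0.253·15/138 + 0.333·31/80 + 0.414·13/22 = 0.401.

0.40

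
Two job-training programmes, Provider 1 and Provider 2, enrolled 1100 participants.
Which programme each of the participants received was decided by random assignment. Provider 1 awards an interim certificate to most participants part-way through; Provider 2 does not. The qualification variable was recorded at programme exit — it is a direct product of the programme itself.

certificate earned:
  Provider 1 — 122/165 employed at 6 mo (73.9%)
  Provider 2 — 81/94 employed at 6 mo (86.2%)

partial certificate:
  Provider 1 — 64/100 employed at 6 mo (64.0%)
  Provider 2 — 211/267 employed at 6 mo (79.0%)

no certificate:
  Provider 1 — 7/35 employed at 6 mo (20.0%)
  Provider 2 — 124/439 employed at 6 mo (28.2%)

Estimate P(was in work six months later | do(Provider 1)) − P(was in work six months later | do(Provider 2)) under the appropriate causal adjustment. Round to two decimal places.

Qualification attained during the programme lies on the pathway programme → qualification attained during the programme → outcome, so adjusting for it blocks the indirect effect. For the total causal effect of programme, use the unadjusted pooled rates.
The causal difference is the pooled difference: 0.643 − 0.520 = +0.123.

+0.12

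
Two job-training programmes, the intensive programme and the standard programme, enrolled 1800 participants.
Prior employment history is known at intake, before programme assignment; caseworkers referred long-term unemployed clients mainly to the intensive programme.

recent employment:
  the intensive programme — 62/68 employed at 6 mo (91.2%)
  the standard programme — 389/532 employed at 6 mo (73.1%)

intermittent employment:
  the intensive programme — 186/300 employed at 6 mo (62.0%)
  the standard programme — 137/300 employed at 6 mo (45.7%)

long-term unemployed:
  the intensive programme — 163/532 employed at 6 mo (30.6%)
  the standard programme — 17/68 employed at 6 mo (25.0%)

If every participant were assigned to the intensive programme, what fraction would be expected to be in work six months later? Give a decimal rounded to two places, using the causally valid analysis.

0.61

Within every prior employment history level the intensive programme has the higher rate, yet pooled the standard programme does — Simpson's reversal.
Here prior employment history is a common cause — it drives both which programme a case falls under and the outcome. The crude comparison mixes populations; the stratum-specific rates are the causally relevant ones.
Standardising the intensive programme to the population prior employment history mix: 0.333·62/68 + 0.333·186/300 + 0.333·163/532 = 0.613.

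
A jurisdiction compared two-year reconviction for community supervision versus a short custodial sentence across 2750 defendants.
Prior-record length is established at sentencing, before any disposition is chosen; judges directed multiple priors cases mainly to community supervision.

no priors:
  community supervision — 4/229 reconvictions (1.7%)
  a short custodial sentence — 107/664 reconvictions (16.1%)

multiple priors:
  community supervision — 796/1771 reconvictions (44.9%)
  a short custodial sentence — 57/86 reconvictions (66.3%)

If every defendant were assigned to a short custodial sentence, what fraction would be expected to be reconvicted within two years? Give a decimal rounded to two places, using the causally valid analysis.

0.50

Since prior-record length is a pre-existing factor (not a product of the disposition) and it affects the outcome on its own, it is a confounder. The stratified rates, not the pooled rate, identify the causal effect.
Standardising a short custodial sentence to the population prior-record length mix: 0.325·107/664 + 0.675·57/86 = 0.500.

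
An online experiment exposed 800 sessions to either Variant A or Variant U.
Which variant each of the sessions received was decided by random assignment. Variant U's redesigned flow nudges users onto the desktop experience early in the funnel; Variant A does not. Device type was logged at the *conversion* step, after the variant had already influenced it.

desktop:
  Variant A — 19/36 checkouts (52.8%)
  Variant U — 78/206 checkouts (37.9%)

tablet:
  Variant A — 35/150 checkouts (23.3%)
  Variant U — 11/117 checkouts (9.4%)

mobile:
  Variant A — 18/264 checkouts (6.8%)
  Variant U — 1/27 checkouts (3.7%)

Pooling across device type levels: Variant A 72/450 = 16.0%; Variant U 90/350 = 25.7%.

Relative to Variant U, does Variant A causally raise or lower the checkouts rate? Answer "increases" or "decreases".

The stratified and pooled comparisons disagree (Variant A wins within each device type; Variant U wins overall), so the answer turns on the causal role of device type.
Stratifying would compare variants among sessions the variants themselves sorted into device type groups — a form of selection on an intermediate. The unconditioned pooled rates give the total causal effect.
Pooled: Variant A 16.0% vs Variant U 25.7%; Variant U is higher overall.

decreases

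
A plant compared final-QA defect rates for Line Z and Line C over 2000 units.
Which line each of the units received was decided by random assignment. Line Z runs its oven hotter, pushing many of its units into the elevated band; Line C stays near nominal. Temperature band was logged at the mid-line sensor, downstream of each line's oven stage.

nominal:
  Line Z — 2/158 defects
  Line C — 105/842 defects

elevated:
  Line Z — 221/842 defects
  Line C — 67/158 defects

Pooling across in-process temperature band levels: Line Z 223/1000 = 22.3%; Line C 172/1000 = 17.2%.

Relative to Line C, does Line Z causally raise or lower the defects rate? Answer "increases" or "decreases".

increases

In-process temperature band is recorded after the line and is itself shifted by it — it sits on the causal path from line to outcome. Conditioning on a mediator would strip out part of the effect we want; the pooled comparison gives the total causal effect.
Pooled: Line Z 22.3% vs Line C 17.2%; Line C is lower overall.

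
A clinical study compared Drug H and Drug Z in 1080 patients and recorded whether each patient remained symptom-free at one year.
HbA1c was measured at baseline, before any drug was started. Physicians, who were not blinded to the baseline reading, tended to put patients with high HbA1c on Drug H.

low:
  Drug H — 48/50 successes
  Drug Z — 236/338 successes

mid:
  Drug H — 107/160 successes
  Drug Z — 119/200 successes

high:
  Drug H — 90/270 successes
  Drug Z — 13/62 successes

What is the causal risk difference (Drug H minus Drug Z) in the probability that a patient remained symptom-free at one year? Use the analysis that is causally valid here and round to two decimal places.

HbA1c is set before the drug has any effect — it is not caused by the drug — and it independently drives the outcome. That makes it a confounder, so the causal comparison is within HbA1c levels.
Adjusting over the population distribution of HbA1c: 0.359·(0.960−0.698) + 0.333·(0.669−0.595) + 0.307·(0.333−0.210) = +0.157.

+0.16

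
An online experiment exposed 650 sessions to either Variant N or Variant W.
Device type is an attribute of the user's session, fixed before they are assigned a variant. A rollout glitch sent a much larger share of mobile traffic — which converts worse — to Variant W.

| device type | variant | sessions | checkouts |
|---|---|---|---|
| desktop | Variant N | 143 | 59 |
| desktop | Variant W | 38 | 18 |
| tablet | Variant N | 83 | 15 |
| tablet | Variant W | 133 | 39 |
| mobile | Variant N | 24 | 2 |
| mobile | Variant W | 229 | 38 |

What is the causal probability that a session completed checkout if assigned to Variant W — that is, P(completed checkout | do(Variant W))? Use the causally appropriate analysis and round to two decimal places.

0.29

Device type satisfies the back-door criterion: it is not a descendant of the variant, and it blocks the spurious path from variant to outcome. Adjusting for it (i.e., using the within-device type rates) gives the causal effect.
Standardising Variant W to the population device type mix: 0.278·18/38 + 0.332·39/133 + 0.389·38/229 = 0.294.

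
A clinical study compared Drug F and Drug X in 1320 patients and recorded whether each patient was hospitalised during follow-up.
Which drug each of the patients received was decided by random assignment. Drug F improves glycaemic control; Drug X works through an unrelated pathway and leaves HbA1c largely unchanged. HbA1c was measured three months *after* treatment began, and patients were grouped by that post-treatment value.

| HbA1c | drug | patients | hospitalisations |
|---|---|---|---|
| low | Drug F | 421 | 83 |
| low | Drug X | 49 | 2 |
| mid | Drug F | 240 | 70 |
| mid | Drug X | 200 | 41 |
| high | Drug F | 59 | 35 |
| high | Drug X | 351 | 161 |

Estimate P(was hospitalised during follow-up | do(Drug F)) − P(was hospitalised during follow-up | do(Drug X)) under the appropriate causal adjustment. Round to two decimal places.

-0.08

The stratified and pooled comparisons disagree (Drug X wins within each HbA1c; Drug F wins overall), so the answer turns on the causal role of HbA1c.
HbA1c here is a post-treatment variable shaped by the drug; conditioning on it would introduce bias rather than remove it. The overall comparison is the causal one.
The causal difference is the pooled difference: 0.261 − 0.340 = -0.079.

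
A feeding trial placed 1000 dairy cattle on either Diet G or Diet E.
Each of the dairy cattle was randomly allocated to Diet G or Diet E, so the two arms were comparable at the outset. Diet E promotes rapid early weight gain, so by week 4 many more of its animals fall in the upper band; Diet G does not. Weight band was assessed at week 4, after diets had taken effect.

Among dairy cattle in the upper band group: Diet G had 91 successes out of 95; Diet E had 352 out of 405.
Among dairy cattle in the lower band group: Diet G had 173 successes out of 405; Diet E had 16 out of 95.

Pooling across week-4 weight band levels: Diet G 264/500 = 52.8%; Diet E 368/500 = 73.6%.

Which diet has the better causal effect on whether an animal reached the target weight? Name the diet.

Diet E

Because the diet influences week-4 weight band, week-4 weight band is a post-treatment mediator, not a confounder. Stratifying on it would bias the estimate; the causal effect is the crude pooled difference.
Pooled: Diet G 52.8% vs Diet E 73.6%; Diet E is higher overall.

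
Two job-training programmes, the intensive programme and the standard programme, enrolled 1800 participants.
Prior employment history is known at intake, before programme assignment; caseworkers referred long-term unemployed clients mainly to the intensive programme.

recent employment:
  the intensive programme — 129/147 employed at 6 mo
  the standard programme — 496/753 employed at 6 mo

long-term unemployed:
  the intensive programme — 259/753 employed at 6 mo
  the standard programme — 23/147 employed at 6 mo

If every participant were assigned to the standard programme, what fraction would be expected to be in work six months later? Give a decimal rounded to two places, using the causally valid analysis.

the intensive programme is higher inside every prior employment history stratum but the standard programme is higher in aggregate. Whether to stratify depends on how prior employment history relates to the programme.
Nothing the programme does changes prior employment history; the imbalance is an allocation artefact. With prior employment history also predicting the outcome, the pooled figure is confounded, and the within-stratum comparison is the causal one.
Standardising the standard programme to the population prior employment history mix: 0.500·496/753 + 0.500·23/147 = 0.408.

0.41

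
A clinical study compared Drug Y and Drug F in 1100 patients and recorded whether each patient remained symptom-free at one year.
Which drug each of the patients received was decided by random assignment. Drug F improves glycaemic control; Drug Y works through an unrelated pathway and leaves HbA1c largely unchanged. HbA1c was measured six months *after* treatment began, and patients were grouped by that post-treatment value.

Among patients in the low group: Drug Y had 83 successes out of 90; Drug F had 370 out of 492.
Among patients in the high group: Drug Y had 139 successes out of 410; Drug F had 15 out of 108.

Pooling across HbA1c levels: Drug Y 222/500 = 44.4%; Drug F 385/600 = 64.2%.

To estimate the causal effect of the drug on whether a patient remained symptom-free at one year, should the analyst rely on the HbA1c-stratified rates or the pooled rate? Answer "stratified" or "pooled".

pooled

The stratified and pooled comparisons disagree (Drug Y wins within each HbA1c; Drug F wins overall), so the answer turns on the causal role of HbA1c.
The distribution of HbA1c is itself part of what the drug does — it is an intermediate outcome. Holding it fixed would remove that part of the effect; the total effect is the pooled difference.
Pooled: Drug Y 44.4% vs Drug F 64.2%; Drug F is higher overall.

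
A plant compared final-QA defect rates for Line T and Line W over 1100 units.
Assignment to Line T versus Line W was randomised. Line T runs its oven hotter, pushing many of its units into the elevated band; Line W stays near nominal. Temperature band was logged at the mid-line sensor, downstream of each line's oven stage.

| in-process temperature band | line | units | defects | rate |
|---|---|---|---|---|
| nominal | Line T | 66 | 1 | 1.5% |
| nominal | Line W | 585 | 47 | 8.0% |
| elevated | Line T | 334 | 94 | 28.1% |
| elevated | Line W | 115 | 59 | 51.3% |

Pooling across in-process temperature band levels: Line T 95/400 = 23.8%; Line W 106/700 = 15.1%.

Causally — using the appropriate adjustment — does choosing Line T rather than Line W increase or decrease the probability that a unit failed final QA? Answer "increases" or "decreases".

The stratified and pooled comparisons disagree (Line T wins within each in-process temperature band; Line W wins overall), so the answer turns on the causal role of in-process temperature band.
Stratifying would compare lines among units the lines themselves sorted into in-process temperature band groups — a form of selection on an intermediate. The unconditioned pooled rates give the total causal effect.
Pooled: Line T 23.8% vs Line W 15.1%; Line W is lower overall.

increases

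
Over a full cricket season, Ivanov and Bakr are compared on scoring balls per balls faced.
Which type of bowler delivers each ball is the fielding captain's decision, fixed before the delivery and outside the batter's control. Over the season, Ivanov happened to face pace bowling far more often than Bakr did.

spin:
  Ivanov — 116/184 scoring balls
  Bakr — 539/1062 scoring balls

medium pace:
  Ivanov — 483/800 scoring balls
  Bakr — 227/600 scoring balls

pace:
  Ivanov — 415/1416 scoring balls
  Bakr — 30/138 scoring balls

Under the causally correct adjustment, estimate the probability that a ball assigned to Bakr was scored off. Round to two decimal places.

The bowling type-specific comparison favours Ivanov throughout, but the pooled figures favour Bakr. The question is whether to condition on bowling type.
Nothing the player does changes bowling type; the imbalance is an allocation artefact. With bowling type also predicting the outcome, the pooled figure is confounded, and the within-stratum comparison is the causal one.
Standardising Bakr to the population bowling type mix: 0.297·539/1062 + 0.333·227/600 + 0.370·30/138 = 0.357.

0.36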